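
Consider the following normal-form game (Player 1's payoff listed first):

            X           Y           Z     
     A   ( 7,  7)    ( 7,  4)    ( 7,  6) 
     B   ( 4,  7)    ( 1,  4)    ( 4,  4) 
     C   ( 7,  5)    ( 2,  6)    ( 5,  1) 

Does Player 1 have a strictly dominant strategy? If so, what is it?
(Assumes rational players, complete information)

No strictly dominant strategy exists for Player 1

Work:
A strategy strictly dominates another if it gives a strictly higher payoff against every opponent action. Compare each pair of P1's strategies column-by-column:
  A vs B: [7 vs 4, 7 vs 1, 7 vs 4] → A strictly dominates B
  A vs C: [7 vs 7, 7 vs 2, 7 vs 5] → A does not strictly dominate C (column X: 7 ≤ 7)
  B vs A: [4 vs 7, 1 vs 7, 4 vs 7] → B does not strictly dominate A (column X: 4 ≤ 7)
  B vs C: [4 vs 7, 1 vs 2, 4 vs 5] → B does not strictly dominate C (column X: 4 ≤ 7)
  C vs A: [7 vs 7, 2 vs 7, 5 vs 7] → C does not strictly dominate A (column X: 7 ≤ 7)
  C vs B: [7 vs 4, 2 vs 1, 5 vs 4] → C strictly dominates B
No single strategy strictly dominates all others → no strictly dominant strategy.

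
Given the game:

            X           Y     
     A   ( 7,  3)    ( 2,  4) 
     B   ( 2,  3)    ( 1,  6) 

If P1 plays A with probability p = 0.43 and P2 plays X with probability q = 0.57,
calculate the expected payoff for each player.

E[P1] = 2.9804, E[P2] = 3.9202

Work:
E[P1] = p·q·π₁(A,X) + p·(1-q)·π₁(A,Y) + (1-p)·q·π₁(B,X) + (1-p)·(1-q)·π₁(B,Y)
= 0.43·0.57·7 + 0.43·0.43·2 + 0.57·0.57·2 + 0.57·0.43·1
= 2.9804

E[P2] = 3.9202 (similar calculation)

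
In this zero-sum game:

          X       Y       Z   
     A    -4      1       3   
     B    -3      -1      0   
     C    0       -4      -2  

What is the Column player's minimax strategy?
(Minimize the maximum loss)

Column should play X, value = 0

Work:
Column player minimizes Row's maximum payoff:
Column X: max payoff to Row = 0
Column Y: max payoff to Row = 1
Column Z: max payoff to Row = 3
Minimum is 0, achieved by column X.
Minimax strategy: X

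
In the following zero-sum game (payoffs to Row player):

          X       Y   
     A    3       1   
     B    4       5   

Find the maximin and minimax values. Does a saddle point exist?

Maximin = 4, Minimax = 4, Saddle: True

Work:
Row minimums: [1, 4] → maximin = 4
Column maximums: [4, 5] → minimax = 4
Saddle point exists! Game value = 4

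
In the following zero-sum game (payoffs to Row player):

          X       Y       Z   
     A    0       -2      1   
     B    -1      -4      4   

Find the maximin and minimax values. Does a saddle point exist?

Maximin = -2, Minimax = -2, Saddle: True

Work:
Row minimums: [-2, -4] → maximin = -2
Column maximums: [0, -2, 4] → minimax = -2
Saddle point exists! Game value = -2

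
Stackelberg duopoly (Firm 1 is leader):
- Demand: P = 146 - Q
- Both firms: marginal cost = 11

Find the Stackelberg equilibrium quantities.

q₁* (leader) = 67.5, q₂* (follower) = 33.75

Work:
Follower's reaction: q₂ = (a - c - q₁)/2
Leader substitutes: π₁ = q₁·(a - q₁ - (a-c-q₁)/2 - c)
FOC: q₁* = (146 - 11)/2 = 67.50
Then: q₂* = (146 - 11 - 67.5)/2 = 33.75
Leader has first-mover advantage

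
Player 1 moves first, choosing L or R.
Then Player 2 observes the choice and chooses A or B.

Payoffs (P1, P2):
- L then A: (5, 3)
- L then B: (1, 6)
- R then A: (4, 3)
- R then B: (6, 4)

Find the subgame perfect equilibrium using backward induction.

P1 plays R, P2 plays B after L and B after R; Payoff (6, 4)

Work:
Backward induction:
After L: P2 chooses B → P1 gets 1
After R: P2 chooses B → P1 gets 6
P1 chooses R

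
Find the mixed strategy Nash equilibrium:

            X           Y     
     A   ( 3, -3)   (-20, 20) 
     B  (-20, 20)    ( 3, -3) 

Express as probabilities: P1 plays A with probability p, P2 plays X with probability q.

p = 0.5, q = 0.5

Work:
Find probabilities that make opponent indifferent:
P2 chooses q to make P1 indifferent between A and B
P1 chooses p to make P2 indifferent between X and Y
Mixed NE: P1 plays (A: 0.5, B: 0.5), P2 plays (X: 0.5, Y: 0.5)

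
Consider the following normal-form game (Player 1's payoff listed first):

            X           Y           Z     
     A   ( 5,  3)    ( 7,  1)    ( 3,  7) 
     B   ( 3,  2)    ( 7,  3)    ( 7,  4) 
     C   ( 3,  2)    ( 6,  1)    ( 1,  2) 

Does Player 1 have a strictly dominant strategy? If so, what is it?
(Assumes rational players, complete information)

No strictly dominant strategy exists for Player 1

Work:
A strategy strictly dominates another if it gives a strictly higher payoff against every opponent action. Compare each pair of P1's strategies column-by-column:
  A vs B: [5 vs 3, 7 vs 7, 3 vs 7] → A does not strictly dominate B (column Y: 7 ≤ 7)
  A vs C: [5 vs 3, 7 vs 6, 3 vs 1] → A strictly dominates C
  B vs A: [3 vs 5, 7 vs 7, 7 vs 3] → B does not strictly dominate A (column X: 3 ≤ 5)
  B vs C: [3 vs 3, 7 vs 6, 7 vs 1] → B does not strictly dominate C (column X: 3 ≤ 3)
  C vs A: [3 vs 5, 6 vs 7, 1 vs 3] → C does not strictly dominate A (column X: 3 ≤ 5)
  C vs B: [3 vs 3, 6 vs 7, 1 vs 7] → C does not strictly dominate B (column X: 3 ≤ 3)
No single strategy strictly dominates all others → no strictly dominant strategy.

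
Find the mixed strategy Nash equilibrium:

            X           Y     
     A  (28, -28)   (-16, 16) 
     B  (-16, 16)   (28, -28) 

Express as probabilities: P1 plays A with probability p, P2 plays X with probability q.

p = 0.5, q = 0.5

Work:
Find probabilities that make opponent indifferent:
P2 chooses q to make P1 indifferent between A and B
P1 chooses p to make P2 indifferent between X and Y
Mixed NE: P1 plays (A: 0.5, B: 0.5), P2 plays (X: 0.5, Y: 0.5)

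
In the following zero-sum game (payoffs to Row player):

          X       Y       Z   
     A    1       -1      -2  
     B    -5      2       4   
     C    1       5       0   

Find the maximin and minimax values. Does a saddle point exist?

Maximin = 0, Minimax = 1, Saddle: False

Work:
Row minimums: [-2, -5, 0] → maximin = 0
Column maximums: [1, 5, 4] → minimax = 1
No saddle point (maximin ≠ minimax). Mixed strategy needed.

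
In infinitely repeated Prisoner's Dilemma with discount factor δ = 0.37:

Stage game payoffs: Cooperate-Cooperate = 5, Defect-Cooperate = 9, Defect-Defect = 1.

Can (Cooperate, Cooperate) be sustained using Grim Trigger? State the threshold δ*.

δ* = 0.5; since δ = 0.37 < 0.5, cooperation cannot be sustained

Work:
For Grim Trigger:
Cooperate forever: 5/(1-δ)
Defect then punished: 9 + 1·δ/(1-δ)
Need: 5/(1-δ) ≥ 9 + 1·δ/(1-δ)
Solving: δ ≥ (T-R)/(T-P) = (9-5)/(9-1) = 0.5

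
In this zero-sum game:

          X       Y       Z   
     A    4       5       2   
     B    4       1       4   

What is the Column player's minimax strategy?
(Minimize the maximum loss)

Column should play X or Z (all achieve the minimum), value = 4

Work:
Column player minimizes Row's maximum payoff:
Column X: max payoff to Row = 4
Column Y: max payoff to Row = 5
Column Z: max payoff to Row = 4
Minimum is 4, achieved by columns X, Z (tied).
Each of X or Z is a minimax strategy.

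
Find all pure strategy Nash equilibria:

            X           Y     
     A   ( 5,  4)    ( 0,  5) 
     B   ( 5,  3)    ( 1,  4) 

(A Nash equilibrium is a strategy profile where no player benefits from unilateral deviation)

Nash equilibrium: (B, Y)

Work:
Best responses:
  P1 vs X: payoffs [5, 5] → best response A/B (payoff 5)
  P1 vs Y: payoffs [0, 1] → best response B (payoff 1)
  P2 vs A: payoffs [4, 5] → best response Y (payoff 5)
  P2 vs B: payoffs [3, 4] → best response Y (payoff 4)
Mutual best responses: (B,Y) → Nash equilibria.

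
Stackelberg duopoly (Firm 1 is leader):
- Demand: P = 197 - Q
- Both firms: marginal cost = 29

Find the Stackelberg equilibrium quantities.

q₁* (leader) = 84.0, q₂* (follower) = 42.0

Work:
Follower's reaction: q₂ = (a - c - q₁)/2
Leader substitutes: π₁ = q₁·(a - q₁ - (a-c-q₁)/2 - c)
FOC: q₁* = (197 - 29)/2 = 84.00
Then: q₂* = (197 - 29 - 84.0)/2 = 42.00
Leader has first-mover advantage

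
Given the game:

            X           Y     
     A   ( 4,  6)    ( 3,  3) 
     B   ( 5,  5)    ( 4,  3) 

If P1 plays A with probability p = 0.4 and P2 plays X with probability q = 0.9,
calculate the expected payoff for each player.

E[P1] = 4.5, E[P2] = 5.16

Work:
E[P1] = p·q·π₁(A,X) + p·(1-q)·π₁(A,Y) + (1-p)·q·π₁(B,X) + (1-p)·(1-q)·π₁(B,Y)
= 0.4·0.9·4 + 0.4·0.1·3 + 0.6·0.9·5 + 0.6·0.1·4
= 4.5

E[P2] = 5.16 (similar calculation)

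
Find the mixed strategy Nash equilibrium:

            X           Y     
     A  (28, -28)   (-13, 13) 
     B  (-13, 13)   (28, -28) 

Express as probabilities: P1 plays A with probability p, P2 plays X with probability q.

p = 0.5, q = 0.5

Work:
Find probabilities that make opponent indifferent:
P2 chooses q to make P1 indifferent between A and B
P1 chooses p to make P2 indifferent between X and Y
Mixed NE: P1 plays (A: 0.5, B: 0.5), P2 plays (X: 0.5, Y: 0.5)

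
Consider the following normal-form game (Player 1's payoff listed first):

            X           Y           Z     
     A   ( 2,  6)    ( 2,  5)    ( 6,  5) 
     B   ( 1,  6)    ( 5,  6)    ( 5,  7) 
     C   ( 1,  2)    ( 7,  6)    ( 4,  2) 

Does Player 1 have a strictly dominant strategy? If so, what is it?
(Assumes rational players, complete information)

No strictly dominant strategy exists for Player 1

Work:
A strategy strictly dominates another if it gives a strictly higher payoff against every opponent action. Compare each pair of P1's strategies column-by-column:
  A vs B: [2 vs 1, 2 vs 5, 6 vs 5] → A does not strictly dominate B (column Y: 2 ≤ 5)
  A vs C: [2 vs 1, 2 vs 7, 6 vs 4] → A does not strictly dominate C (column Y: 2 ≤ 7)
  B vs A: [1 vs 2, 5 vs 2, 5 vs 6] → B does not strictly dominate A (column X: 1 ≤ 2)
  B vs C: [1 vs 1, 5 vs 7, 5 vs 4] → B does not strictly dominate C (column X: 1 ≤ 1)
  C vs A: [1 vs 2, 7 vs 2, 4 vs 6] → C does not strictly dominate A (column X: 1 ≤ 2)
  C vs B: [1 vs 1, 7 vs 5, 4 vs 5] → C does not strictly dominate B (column X: 1 ≤ 1)
No single strategy strictly dominates all others → no strictly dominant strategy.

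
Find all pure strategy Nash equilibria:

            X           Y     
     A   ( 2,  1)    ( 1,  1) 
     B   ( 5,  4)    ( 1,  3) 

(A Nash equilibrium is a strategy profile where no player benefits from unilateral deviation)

Nash equilibrium: (A, Y), (B, X)

Work:
Best responses:
  P1 vs X: payoffs [2, 5] → best response B (payoff 5)
  P1 vs Y: payoffs [1, 1] → best response A/B (payoff 1)
  P2 vs A: payoffs [1, 1] → best response X/Y (payoff 1)
  P2 vs B: payoffs [4, 3] → best response X (payoff 4)
Mutual best responses: (A,Y), (B,X) → Nash equilibria.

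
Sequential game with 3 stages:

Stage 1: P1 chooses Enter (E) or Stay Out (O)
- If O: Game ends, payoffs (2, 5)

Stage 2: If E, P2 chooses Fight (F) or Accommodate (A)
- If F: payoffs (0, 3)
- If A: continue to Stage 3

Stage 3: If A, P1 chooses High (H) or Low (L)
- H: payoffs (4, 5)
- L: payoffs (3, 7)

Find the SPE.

SPE: (E, A, H); Outcome (4, 5)

Work:
Stage 3: P1 chooses H (4 vs 3)
Stage 2: P2: F->3, A->5 (anticipating H). Choose A
Stage 1: P1: O->2, E->4 (anticipating A, H). Choose E
SPE path: E -> A -> H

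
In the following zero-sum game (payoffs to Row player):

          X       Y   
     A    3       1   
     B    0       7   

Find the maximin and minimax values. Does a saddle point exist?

Maximin = 1, Minimax = 3, Saddle: False

Work:
Row minimums: [1, 0] → maximin = 1
Column maximums: [3, 7] → minimax = 3
No saddle point (maximin ≠ minimax). Mixed strategy needed.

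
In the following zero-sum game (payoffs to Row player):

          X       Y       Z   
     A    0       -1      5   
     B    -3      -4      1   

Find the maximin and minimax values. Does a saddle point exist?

Maximin = -1, Minimax = -1, Saddle: True

Work:
Row minimums: [-1, -4] → maximin = -1
Column maximums: [0, -1, 5] → minimax = -1
Saddle point exists! Game value = -1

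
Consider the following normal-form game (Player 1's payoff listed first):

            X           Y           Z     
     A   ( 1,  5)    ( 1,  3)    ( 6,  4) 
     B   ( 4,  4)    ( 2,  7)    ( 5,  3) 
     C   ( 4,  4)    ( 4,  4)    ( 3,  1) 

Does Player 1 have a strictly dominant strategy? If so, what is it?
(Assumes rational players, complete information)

No strictly dominant strategy exists for Player 1

Work:
A strategy strictly dominates another if it gives a strictly higher payoff against every opponent action. Compare each pair of P1's strategies column-by-column:
  A vs B: [1 vs 4, 1 vs 2, 6 vs 5] → A does not strictly dominate B (column X: 1 ≤ 4)
  A vs C: [1 vs 4, 1 vs 4, 6 vs 3] → A does not strictly dominate C (column X: 1 ≤ 4)
  B vs A: [4 vs 1, 2 vs 1, 5 vs 6] → B does not strictly dominate A (column Z: 5 ≤ 6)
  B vs C: [4 vs 4, 2 vs 4, 5 vs 3] → B does not strictly dominate C (column X: 4 ≤ 4)
  C vs A: [4 vs 1, 4 vs 1, 3 vs 6] → C does not strictly dominate A (column Z: 3 ≤ 6)
  C vs B: [4 vs 4, 4 vs 2, 3 vs 5] → C does not strictly dominate B (column X: 4 ≤ 4)
No single strategy strictly dominates all others → no strictly dominant strategy.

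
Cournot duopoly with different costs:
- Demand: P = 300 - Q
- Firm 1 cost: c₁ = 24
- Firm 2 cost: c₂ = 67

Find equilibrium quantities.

q₁* = 106.33, q₂* = 63.33

Work:
Reaction: q₁ = (300 - 24 - q₂)/2
Reaction: q₂ = (300 - 67 - q₁)/2
Solve simultaneously:
q₁* = (300 - 2×24 + 67)/3 = 106.33
q₂* = (300 - 2×67 + 24)/3 = 63.33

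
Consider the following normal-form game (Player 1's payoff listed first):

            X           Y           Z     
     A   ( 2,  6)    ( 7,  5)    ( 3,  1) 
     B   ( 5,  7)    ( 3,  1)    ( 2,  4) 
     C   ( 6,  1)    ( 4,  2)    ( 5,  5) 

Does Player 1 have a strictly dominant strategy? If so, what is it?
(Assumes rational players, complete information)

No strictly dominant strategy exists for Player 1

Work:
A strategy strictly dominates another if it gives a strictly higher payoff against every opponent action. Compare each pair of P1's strategies column-by-column:
  A vs B: [2 vs 5, 7 vs 3, 3 vs 2] → A does not strictly dominate B (column X: 2 ≤ 5)
  A vs C: [2 vs 6, 7 vs 4, 3 vs 5] → A does not strictly dominate C (column X: 2 ≤ 6)
  B vs A: [5 vs 2, 3 vs 7, 2 vs 3] → B does not strictly dominate A (column Y: 3 ≤ 7)
  B vs C: [5 vs 6, 3 vs 4, 2 vs 5] → B does not strictly dominate C (column X: 5 ≤ 6)
  C vs A: [6 vs 2, 4 vs 7, 5 vs 3] → C does not strictly dominate A (column Y: 4 ≤ 7)
  C vs B: [6 vs 5, 4 vs 3, 5 vs 2] → C strictly dominates B
No single strategy strictly dominates all others → no strictly dominant strategy.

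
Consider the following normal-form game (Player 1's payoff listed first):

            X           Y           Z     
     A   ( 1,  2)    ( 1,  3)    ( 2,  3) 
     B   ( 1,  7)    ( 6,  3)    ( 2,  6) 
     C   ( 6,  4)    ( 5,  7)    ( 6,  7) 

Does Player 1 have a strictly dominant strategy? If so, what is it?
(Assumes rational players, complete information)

No strictly dominant strategy exists for Player 1

Work:
A strategy strictly dominates another if it gives a strictly higher payoff against every opponent action. Compare each pair of P1's strategies column-by-column:
  A vs B: [1 vs 1, 1 vs 6, 2 vs 2] → A does not strictly dominate B (column X: 1 ≤ 1)
  A vs C: [1 vs 6, 1 vs 5, 2 vs 6] → A does not strictly dominate C (column X: 1 ≤ 6)
  B vs A: [1 vs 1, 6 vs 1, 2 vs 2] → B does not strictly dominate A (column X: 1 ≤ 1)
  B vs C: [1 vs 6, 6 vs 5, 2 vs 6] → B does not strictly dominate C (column X: 1 ≤ 6)
  C vs A: [6 vs 1, 5 vs 1, 6 vs 2] → C strictly dominates A
  C vs B: [6 vs 1, 5 vs 6, 6 vs 2] → C does not strictly dominate B (column Y: 5 ≤ 6)
No single strategy strictly dominates all others → no strictly dominant strategy.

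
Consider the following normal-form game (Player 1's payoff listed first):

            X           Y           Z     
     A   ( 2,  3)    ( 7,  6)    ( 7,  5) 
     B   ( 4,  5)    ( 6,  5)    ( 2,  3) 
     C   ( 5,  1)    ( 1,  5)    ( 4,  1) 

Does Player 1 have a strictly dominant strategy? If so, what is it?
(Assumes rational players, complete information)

No strictly dominant strategy exists for Player 1

Work:
A strategy strictly dominates another if it gives a strictly higher payoff against every opponent action. Compare each pair of P1's strategies column-by-column:
  A vs B: [2 vs 4, 7 vs 6, 7 vs 2] → A does not strictly dominate B (column X: 2 ≤ 4)
  A vs C: [2 vs 5, 7 vs 1, 7 vs 4] → A does not strictly dominate C (column X: 2 ≤ 5)
  B vs A: [4 vs 2, 6 vs 7, 2 vs 7] → B does not strictly dominate A (column Y: 6 ≤ 7)
  B vs C: [4 vs 5, 6 vs 1, 2 vs 4] → B does not strictly dominate C (column X: 4 ≤ 5)
  C vs A: [5 vs 2, 1 vs 7, 4 vs 7] → C does not strictly dominate A (column Y: 1 ≤ 7)
  C vs B: [5 vs 4, 1 vs 6, 4 vs 2] → C does not strictly dominate B (column Y: 1 ≤ 6)
No single strategy strictly dominates all others → no strictly dominant strategy.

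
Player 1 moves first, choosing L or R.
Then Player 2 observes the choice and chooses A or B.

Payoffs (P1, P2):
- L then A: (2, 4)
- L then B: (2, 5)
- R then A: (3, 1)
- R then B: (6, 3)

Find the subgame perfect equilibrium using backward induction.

P1 plays R, P2 plays B after L and B after R; Payoff (6, 3)

Work:
Backward induction:
After L: P2 chooses B → P1 gets 2
After R: P2 chooses B → P1 gets 6
P1 chooses R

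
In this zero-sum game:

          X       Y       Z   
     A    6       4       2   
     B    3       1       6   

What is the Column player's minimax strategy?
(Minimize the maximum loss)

Column should play Y, value = 4

Work:
Column player minimizes Row's maximum payoff:
Column X: max payoff to Row = 6
Column Y: max payoff to Row = 4
Column Z: max payoff to Row = 6
Minimum is 4, achieved by column Y.
Minimax strategy: Y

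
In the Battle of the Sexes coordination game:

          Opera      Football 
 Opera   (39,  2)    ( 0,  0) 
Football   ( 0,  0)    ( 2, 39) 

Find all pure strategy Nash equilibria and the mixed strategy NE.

Pure NE: (Opera, Opera) and (Football, Football); Mixed NE: p = 0.9512, q = 0.0488

Work:
Check pure NE:
(Opera, Opera): (39, 2) - no unilateral deviation beneficial
(Football, Football): (2, 39) - no unilateral deviation beneficial
Mixed NE: P1 plays Opera with p = 0.9512, P2 plays Opera with q = 0.0488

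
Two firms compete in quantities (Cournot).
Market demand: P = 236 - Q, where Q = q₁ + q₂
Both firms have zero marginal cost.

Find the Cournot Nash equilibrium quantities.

q₁* = q₂* = 78.67; P* = 78.67

Work:
Profit: π_i = P·q_i = (a - q_i - q_j)·q_i
FOC: ∂π_i/∂q_i = a - 2q_i - q_j = 0
Reaction function: q_i = (236 - q_j)/2
Symmetry: q* = 236/3 = 78.67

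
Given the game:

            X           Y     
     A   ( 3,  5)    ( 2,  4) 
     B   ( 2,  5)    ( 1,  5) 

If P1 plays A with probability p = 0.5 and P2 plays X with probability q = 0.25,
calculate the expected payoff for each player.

E[P1] = 1.75, E[P2] = 4.625

Work:
E[P1] = p·q·π₁(A,X) + p·(1-q)·π₁(A,Y) + (1-p)·q·π₁(B,X) + (1-p)·(1-q)·π₁(B,Y)
= 0.5·0.25·3 + 0.5·0.75·2 + 0.5·0.25·2 + 0.5·0.75·1
= 1.75

E[P2] = 4.625 (similar calculation)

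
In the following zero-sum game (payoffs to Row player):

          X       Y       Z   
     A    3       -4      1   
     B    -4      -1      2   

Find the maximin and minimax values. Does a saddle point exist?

Maximin = -4, Minimax = -1, Saddle: False

Work:
Row minimums: [-4, -4] → maximin = -4
Column maximums: [3, -1, 2] → minimax = -1
No saddle point (maximin ≠ minimax). Mixed strategy needed.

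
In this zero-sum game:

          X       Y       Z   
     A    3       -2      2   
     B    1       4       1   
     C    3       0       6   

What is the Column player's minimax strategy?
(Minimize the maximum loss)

Column should play X, value = 3

Work:
Column player minimizes Row's maximum payoff:
Column X: max payoff to Row = 3
Column Y: max payoff to Row = 4
Column Z: max payoff to Row = 6
Minimum is 3, achieved by column X.
Minimax strategy: X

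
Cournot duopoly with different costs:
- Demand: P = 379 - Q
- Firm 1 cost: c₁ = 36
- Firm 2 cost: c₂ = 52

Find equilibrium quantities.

q₁* = 119.67, q₂* = 103.67

Work:
Reaction: q₁ = (379 - 36 - q₂)/2
Reaction: q₂ = (379 - 52 - q₁)/2
Solve simultaneously:
q₁* = (379 - 2×36 + 52)/3 = 119.67
q₂* = (379 - 2×52 + 36)/3 = 103.67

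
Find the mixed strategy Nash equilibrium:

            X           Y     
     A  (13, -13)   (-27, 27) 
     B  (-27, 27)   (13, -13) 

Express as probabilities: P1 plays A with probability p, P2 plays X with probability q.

p = 0.5, q = 0.5

Work:
Find probabilities that make opponent indifferent:
P2 chooses q to make P1 indifferent between A and B
P1 chooses p to make P2 indifferent between X and Y
Mixed NE: P1 plays (A: 0.5, B: 0.5), P2 plays (X: 0.5, Y: 0.5)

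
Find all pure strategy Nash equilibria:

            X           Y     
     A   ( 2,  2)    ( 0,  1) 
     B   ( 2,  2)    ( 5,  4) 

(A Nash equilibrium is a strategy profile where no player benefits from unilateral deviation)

Nash equilibrium: (A, X), (B, Y)

Work:
Best responses:
  P1 vs X: payoffs [2, 2] → best response A/B (payoff 2)
  P1 vs Y: payoffs [0, 5] → best response B (payoff 5)
  P2 vs A: payoffs [2, 1] → best response X (payoff 2)
  P2 vs B: payoffs [2, 4] → best response Y (payoff 4)
Mutual best responses: (A,X), (B,Y) → Nash equilibria.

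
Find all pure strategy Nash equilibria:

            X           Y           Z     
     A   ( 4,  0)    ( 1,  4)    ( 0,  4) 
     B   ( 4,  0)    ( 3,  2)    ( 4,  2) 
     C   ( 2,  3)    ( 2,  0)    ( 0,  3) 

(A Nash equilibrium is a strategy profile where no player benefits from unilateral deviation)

Nash equilibrium: (B, Y), (B, Z)

Work:
Best responses:
  P1 vs X: payoffs [4, 4, 2] → best response A/B (payoff 4)
  P1 vs Y: payoffs [1, 3, 2] → best response B (payoff 3)
  P1 vs Z: payoffs [0, 4, 0] → best response B (payoff 4)
  P2 vs A: payoffs [0, 4, 4] → best response Y/Z (payoff 4)
  P2 vs B: payoffs [0, 2, 2] → best response Y/Z (payoff 2)
  P2 vs C: payoffs [3, 0, 3] → best response X/Z (payoff 3)
Mutual best responses: (B,Y), (B,Z) → Nash equilibria.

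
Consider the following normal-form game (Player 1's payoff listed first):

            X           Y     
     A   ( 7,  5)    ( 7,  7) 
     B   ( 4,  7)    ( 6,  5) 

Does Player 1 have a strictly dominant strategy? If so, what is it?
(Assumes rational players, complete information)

Yes, Player 1's strictly dominant strategy is A

Work:
A strategy strictly dominates another if it gives a strictly higher payoff against every opponent action. Compare each pair of P1's strategies column-by-column:
  A vs B: [7 vs 4, 7 vs 6] → A strictly dominates B
  B vs A: [4 vs 7, 6 vs 7] → B does not strictly dominate A (column X: 4 ≤ 7)
A strictly dominates every other strategy → strictly dominant.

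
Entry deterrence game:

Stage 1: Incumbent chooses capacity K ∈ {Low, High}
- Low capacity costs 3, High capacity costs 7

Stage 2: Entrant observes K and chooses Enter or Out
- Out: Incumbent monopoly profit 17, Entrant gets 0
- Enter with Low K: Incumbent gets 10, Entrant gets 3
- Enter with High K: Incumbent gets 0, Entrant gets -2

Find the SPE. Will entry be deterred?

SPE: (High, Enter|Low, Out|High); Entry deterred. Incumbent net profit = 10

Work:
After Low K: Entrant enters (3 > 0)
After High K: Entrant stays out (-2 < 0)
Incumbent: Low → 10−3=7, High → 17−7=10
Incumbent chooses High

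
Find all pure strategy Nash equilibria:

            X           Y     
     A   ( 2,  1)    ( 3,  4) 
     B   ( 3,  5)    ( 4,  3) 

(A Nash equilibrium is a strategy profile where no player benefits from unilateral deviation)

Nash equilibrium: (B, X)

Work:
Best responses:
  P1 vs X: payoffs [2, 3] → best response B (payoff 3)
  P1 vs Y: payoffs [3, 4] → best response B (payoff 4)
  P2 vs A: payoffs [1, 4] → best response Y (payoff 4)
  P2 vs B: payoffs [5, 3] → best response X (payoff 5)
Mutual best responses: (B,X) → Nash equilibria.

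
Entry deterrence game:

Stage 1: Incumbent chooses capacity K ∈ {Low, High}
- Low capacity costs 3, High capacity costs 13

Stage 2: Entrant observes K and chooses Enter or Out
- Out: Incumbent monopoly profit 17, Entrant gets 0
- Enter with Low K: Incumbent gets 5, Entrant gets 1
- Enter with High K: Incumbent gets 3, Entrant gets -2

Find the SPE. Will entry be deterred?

SPE: (High, Enter|Low, Out|High); Entry deterred. Incumbent net profit = 4

Work:
After Low K: Entrant enters (1 > 0)
After High K: Entrant stays out (-2 < 0)
Incumbent: Low → 5−3=2, High → 17−13=4
Incumbent chooses High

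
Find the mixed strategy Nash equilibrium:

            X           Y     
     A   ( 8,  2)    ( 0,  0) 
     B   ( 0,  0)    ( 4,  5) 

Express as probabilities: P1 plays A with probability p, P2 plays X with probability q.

p = 0.7143, q = 0.3333

Work:
Find probabilities that make opponent indifferent:
P2 chooses q to make P1 indifferent between A and B
P1 chooses p to make P2 indifferent between X and Y
Mixed NE: P1 plays (A: 0.7143, B: 0.2857), P2 plays (X: 0.3333, Y: 0.6667)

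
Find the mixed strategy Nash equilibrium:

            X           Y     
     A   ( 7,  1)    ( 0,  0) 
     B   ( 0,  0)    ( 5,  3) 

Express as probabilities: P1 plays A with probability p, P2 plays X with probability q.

p = 0.75, q = 0.4167

Work:
Find probabilities that make opponent indifferent:
P2 chooses q to make P1 indifferent between A and B
P1 chooses p to make P2 indifferent between X and Y
Mixed NE: P1 plays (A: 0.75, B: 0.25), P2 plays (X: 0.4167, Y: 0.5833)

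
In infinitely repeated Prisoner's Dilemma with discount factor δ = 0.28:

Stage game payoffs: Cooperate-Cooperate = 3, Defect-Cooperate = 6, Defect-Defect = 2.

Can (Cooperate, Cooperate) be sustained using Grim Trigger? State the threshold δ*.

δ* = 0.75; since δ = 0.28 < 0.75, cooperation cannot be sustained

Work:
For Grim Trigger:
Cooperate forever: 3/(1-δ)
Defect then punished: 6 + 2·δ/(1-δ)
Need: 3/(1-δ) ≥ 6 + 2·δ/(1-δ)
Solving: δ ≥ (T-R)/(T-P) = (6-3)/(6-2) = 0.75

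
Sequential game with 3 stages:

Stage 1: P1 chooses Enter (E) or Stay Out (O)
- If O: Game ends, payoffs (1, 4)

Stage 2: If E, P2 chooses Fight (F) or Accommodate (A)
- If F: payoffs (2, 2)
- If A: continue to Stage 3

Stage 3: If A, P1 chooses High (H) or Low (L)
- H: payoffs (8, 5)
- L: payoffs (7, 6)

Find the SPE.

SPE: (E, A, H); Outcome (8, 5)

Work:
Stage 3: P1 chooses H (8 vs 7)
Stage 2: P2: F->2, A->5 (anticipating H). Choose A
Stage 1: P1: O->1, E->8 (anticipating A, H). Choose E
SPE path: E -> A -> H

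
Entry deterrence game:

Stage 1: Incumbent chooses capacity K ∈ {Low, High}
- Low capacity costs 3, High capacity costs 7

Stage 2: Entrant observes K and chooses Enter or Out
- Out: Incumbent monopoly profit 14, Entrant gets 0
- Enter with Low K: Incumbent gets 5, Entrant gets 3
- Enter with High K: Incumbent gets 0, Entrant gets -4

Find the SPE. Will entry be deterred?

SPE: (High, Enter|Low, Out|High); Entry deterred. Incumbent net profit = 7

Work:
After Low K: Entrant enters (3 > 0)
After High K: Entrant stays out (-4 < 0)
Incumbent: Low → 5−3=2, High → 14−7=7
Incumbent chooses High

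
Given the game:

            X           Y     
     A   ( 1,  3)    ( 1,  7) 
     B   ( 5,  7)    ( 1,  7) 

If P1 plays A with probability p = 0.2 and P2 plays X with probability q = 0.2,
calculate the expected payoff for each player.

E[P1] = 1.64, E[P2] = 6.84

Work:
E[P1] = p·q·π₁(A,X) + p·(1-q)·π₁(A,Y) + (1-p)·q·π₁(B,X) + (1-p)·(1-q)·π₁(B,Y)
= 0.2·0.2·1 + 0.2·0.8·1 + 0.8·0.2·5 + 0.8·0.8·1
= 1.64

E[P2] = 6.84 (similar calculation)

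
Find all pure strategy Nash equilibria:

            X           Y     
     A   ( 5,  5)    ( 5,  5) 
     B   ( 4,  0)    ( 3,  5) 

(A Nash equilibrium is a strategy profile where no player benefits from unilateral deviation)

Nash equilibrium: (A, X), (A, Y)

Work:
Best responses:
  P1 vs X: payoffs [5, 4] → best response A (payoff 5)
  P1 vs Y: payoffs [5, 3] → best response A (payoff 5)
  P2 vs A: payoffs [5, 5] → best response X/Y (payoff 5)
  P2 vs B: payoffs [0, 5] → best response Y (payoff 5)
Mutual best responses: (A,X), (A,Y) → Nash equilibria.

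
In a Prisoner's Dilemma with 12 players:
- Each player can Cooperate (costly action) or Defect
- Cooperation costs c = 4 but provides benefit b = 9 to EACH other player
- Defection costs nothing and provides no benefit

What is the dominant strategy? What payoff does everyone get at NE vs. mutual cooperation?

Dominant: Defect; NE payoff = 0; Coop payoff = 95

Work:
Defect dominates (saves cost c = 4, benefit to others is external)
NE: All defect → everyone gets 0
If all cooperate: each receives (11)×9 - 4 = 95
Social dilemma: 95 > 0 but NE gives 0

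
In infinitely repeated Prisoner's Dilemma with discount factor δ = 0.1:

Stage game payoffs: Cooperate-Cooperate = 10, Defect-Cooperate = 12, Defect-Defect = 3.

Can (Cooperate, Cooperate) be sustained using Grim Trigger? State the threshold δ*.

δ* = 0.2222; since δ = 0.1 < 0.2222, cooperation cannot be sustained

Work:
For Grim Trigger:
Cooperate forever: 10/(1-δ)
Defect then punished: 12 + 3·δ/(1-δ)
Need: 10/(1-δ) ≥ 12 + 3·δ/(1-δ)
Solving: δ ≥ (T-R)/(T-P) = (12-10)/(12-3) = 0.2222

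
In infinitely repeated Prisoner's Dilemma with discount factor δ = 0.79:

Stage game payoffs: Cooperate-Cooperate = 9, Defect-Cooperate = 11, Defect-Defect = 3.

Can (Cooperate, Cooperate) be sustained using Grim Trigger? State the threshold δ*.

δ* = 0.25; since δ = 0.79 ≥ 0.25, cooperation can be sustained

Work:
For Grim Trigger:
Cooperate forever: 9/(1-δ)
Defect then punished: 11 + 3·δ/(1-δ)
Need: 9/(1-δ) ≥ 11 + 3·δ/(1-δ)
Solving: δ ≥ (T-R)/(T-P) = (11-9)/(11-3) = 0.25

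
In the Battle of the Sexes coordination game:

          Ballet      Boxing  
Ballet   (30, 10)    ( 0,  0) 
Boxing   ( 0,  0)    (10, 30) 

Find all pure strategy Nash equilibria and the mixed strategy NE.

Pure NE: (Ballet, Ballet) and (Boxing, Boxing); Mixed NE: p = 0.75, q = 0.25

Work:
Check pure NE:
(Ballet, Ballet): (30, 10) - no unilateral deviation beneficial
(Boxing, Boxing): (10, 30) - no unilateral deviation beneficial
Mixed NE: P1 plays Ballet with p = 0.75, P2 plays Ballet with q = 0.25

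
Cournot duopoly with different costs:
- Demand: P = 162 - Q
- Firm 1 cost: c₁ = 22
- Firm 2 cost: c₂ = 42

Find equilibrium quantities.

q₁* = 53.33, q₂* = 33.33

Work:
Reaction: q₁ = (162 - 22 - q₂)/2
Reaction: q₂ = (162 - 42 - q₁)/2
Solve simultaneously:
q₁* = (162 - 2×22 + 42)/3 = 53.33
q₂* = (162 - 2×42 + 22)/3 = 33.33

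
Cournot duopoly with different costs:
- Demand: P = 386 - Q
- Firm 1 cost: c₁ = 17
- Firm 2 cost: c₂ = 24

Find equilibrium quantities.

q₁* = 125.33, q₂* = 118.33

Work:
Reaction: q₁ = (386 - 17 - q₂)/2
Reaction: q₂ = (386 - 24 - q₁)/2
Solve simultaneously:
q₁* = (386 - 2×17 + 24)/3 = 125.33
q₂* = (386 - 2×24 + 17)/3 = 118.33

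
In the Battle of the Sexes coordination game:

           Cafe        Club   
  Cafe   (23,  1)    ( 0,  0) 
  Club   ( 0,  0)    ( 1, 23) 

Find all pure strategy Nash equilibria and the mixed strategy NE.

Pure NE: (Cafe, Cafe) and (Club, Club); Mixed NE: p = 0.9583, q = 0.0417

Work:
Check pure NE:
(Cafe, Cafe): (23, 1) - no unilateral deviation beneficial
(Club, Club): (1, 23) - no unilateral deviation beneficial
Mixed NE: P1 plays Cafe with p = 0.9583, P2 plays Cafe with q = 0.0417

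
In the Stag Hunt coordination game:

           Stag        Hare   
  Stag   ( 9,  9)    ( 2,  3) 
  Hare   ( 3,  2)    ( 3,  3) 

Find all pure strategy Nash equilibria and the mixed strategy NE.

Pure NE: (Stag, Stag) and (Hare, Hare); Mixed NE: p = 0.1429, q = 0.1429

Work:
Check pure NE:
(Stag, Stag): (9, 9) - no unilateral deviation beneficial
(Hare, Hare): (3, 3) - no unilateral deviation beneficial
Mixed NE: P1 plays Stag with p = 0.1429, P2 plays Stag with q = 0.1429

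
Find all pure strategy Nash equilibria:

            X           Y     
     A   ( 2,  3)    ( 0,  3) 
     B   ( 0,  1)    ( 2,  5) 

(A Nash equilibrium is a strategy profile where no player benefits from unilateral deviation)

Nash equilibrium: (A, X), (B, Y)

Work:
Best responses:
  P1 vs X: payoffs [2, 0] → best response A (payoff 2)
  P1 vs Y: payoffs [0, 2] → best response B (payoff 2)
  P2 vs A: payoffs [3, 3] → best response X/Y (payoff 3)
  P2 vs B: payoffs [1, 5] → best response Y (payoff 5)
Mutual best responses: (A,X), (B,Y) → Nash equilibria.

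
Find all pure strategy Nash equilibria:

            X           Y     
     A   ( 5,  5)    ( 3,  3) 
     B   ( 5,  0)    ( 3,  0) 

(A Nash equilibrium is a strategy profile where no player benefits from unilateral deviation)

Nash equilibrium: (A, X), (B, X), (B, Y)

Work:
Best responses:
  P1 vs X: payoffs [5, 5] → best response A/B (payoff 5)
  P1 vs Y: payoffs [3, 3] → best response A/B (payoff 3)
  P2 vs A: payoffs [5, 3] → best response X (payoff 5)
  P2 vs B: payoffs [0, 0] → best response X/Y (payoff 0)
Mutual best responses: (A,X), (B,X), (B,Y) → Nash equilibria.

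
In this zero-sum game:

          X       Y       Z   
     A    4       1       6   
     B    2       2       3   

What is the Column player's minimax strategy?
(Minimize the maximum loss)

Column should play Y, value = 2

Work:
Column player minimizes Row's maximum payoff:
Column X: max payoff to Row = 4
Column Y: max payoff to Row = 2
Column Z: max payoff to Row = 6
Minimum is 2, achieved by column Y.
Minimax strategy: Y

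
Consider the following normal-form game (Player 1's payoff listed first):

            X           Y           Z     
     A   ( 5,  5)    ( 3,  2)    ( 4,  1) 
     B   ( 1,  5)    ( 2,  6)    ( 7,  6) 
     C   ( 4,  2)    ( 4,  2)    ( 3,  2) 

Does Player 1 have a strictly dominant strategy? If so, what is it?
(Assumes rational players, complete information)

No strictly dominant strategy exists for Player 1

Work:
A strategy strictly dominates another if it gives a strictly higher payoff against every opponent action. Compare each pair of P1's strategies column-by-column:
  A vs B: [5 vs 1, 3 vs 2, 4 vs 7] → A does not strictly dominate B (column Z: 4 ≤ 7)
  A vs C: [5 vs 4, 3 vs 4, 4 vs 3] → A does not strictly dominate C (column Y: 3 ≤ 4)
  B vs A: [1 vs 5, 2 vs 3, 7 vs 4] → B does not strictly dominate A (column X: 1 ≤ 5)
  B vs C: [1 vs 4, 2 vs 4, 7 vs 3] → B does not strictly dominate C (column X: 1 ≤ 4)
  C vs A: [4 vs 5, 4 vs 3, 3 vs 4] → C does not strictly dominate A (column X: 4 ≤ 5)
  C vs B: [4 vs 1, 4 vs 2, 3 vs 7] → C does not strictly dominate B (column Z: 3 ≤ 7)
No single strategy strictly dominates all others → no strictly dominant strategy.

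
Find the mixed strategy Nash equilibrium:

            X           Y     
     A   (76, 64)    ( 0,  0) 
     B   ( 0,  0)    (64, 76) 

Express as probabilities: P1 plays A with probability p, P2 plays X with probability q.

p = 0.5429, q = 0.4571

Work:
Find probabilities that make opponent indifferent:
P2 chooses q to make P1 indifferent between A and B
P1 chooses p to make P2 indifferent between X and Y
Mixed NE: P1 plays (A: 0.5429, B: 0.4571), P2 plays (X: 0.4571, Y: 0.5429)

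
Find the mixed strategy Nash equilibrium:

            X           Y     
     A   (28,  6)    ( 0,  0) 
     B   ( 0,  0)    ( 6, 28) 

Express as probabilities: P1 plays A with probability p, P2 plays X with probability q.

p = 0.8235, q = 0.1765

Work:
Find probabilities that make opponent indifferent:
P2 chooses q to make P1 indifferent between A and B
P1 chooses p to make P2 indifferent between X and Y
Mixed NE: P1 plays (A: 0.8235, B: 0.1765), P2 plays (X: 0.1765, Y: 0.8235)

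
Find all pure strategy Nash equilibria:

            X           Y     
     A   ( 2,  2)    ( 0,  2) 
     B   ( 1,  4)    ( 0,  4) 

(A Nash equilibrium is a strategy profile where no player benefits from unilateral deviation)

Nash equilibrium: (A, X), (A, Y), (B, Y)

Work:
Best responses:
  P1 vs X: payoffs [2, 1] → best response A (payoff 2)
  P1 vs Y: payoffs [0, 0] → best response A/B (payoff 0)
  P2 vs A: payoffs [2, 2] → best response X/Y (payoff 2)
  P2 vs B: payoffs [4, 4] → best response X/Y (payoff 4)
Mutual best responses: (A,X), (A,Y), (B,Y) → Nash equilibria.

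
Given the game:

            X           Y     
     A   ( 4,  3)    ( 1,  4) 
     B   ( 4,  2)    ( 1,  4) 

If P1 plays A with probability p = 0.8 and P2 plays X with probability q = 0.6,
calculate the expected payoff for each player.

E[P1] = 2.8, E[P2] = 3.28

Work:
E[P1] = p·q·π₁(A,X) + p·(1-q)·π₁(A,Y) + (1-p)·q·π₁(B,X) + (1-p)·(1-q)·π₁(B,Y)
= 0.8·0.6·4 + 0.8·0.4·1 + 0.2·0.6·4 + 0.2·0.4·1
= 2.8

E[P2] = 3.28 (similar calculation)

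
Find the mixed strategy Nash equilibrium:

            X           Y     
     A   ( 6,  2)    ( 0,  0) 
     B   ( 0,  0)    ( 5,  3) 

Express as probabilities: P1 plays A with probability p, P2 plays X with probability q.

p = 0.6, q = 0.4545

Work:
Find probabilities that make opponent indifferent:
P2 chooses q to make P1 indifferent between A and B
P1 chooses p to make P2 indifferent between X and Y
Mixed NE: P1 plays (A: 0.6, B: 0.4), P2 plays (X: 0.4545, Y: 0.5455)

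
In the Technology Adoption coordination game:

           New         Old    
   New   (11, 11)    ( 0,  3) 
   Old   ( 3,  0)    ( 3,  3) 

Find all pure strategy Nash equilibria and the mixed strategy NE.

Pure NE: (New, New) and (Old, Old); Mixed NE: p = 0.2727, q = 0.2727

Work:
Check pure NE:
(New, New): (11, 11) - no unilateral deviation beneficial
(Old, Old): (3, 3) - no unilateral deviation beneficial
Mixed NE: P1 plays New with p = 0.2727, P2 plays New with q = 0.2727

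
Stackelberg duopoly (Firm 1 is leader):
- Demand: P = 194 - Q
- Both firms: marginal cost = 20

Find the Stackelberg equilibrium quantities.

q₁* (leader) = 87.0, q₂* (follower) = 43.5

Work:
Follower's reaction: q₂ = (a - c - q₁)/2
Leader substitutes: π₁ = q₁·(a - q₁ - (a-c-q₁)/2 - c)
FOC: q₁* = (194 - 20)/2 = 87.00
Then: q₂* = (194 - 20 - 87.0)/2 = 43.50
Leader has first-mover advantage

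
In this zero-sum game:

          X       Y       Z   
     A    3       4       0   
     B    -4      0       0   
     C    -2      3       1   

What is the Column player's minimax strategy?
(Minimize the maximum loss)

Column should play Z, value = 1

Work:
Column player minimizes Row's maximum payoff:
Column X: max payoff to Row = 3
Column Y: max payoff to Row = 4
Column Z: max payoff to Row = 1
Minimum is 1, achieved by column Z.
Minimax strategy: Z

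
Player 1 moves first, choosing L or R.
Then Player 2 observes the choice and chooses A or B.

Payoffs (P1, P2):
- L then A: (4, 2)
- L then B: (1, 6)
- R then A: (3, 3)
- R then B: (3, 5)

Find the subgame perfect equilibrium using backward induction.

P1 plays R, P2 plays B after L and B after R; Payoff (3, 5)

Work:
Backward induction:
After L: P2 chooses B → P1 gets 1
After R: P2 chooses B → P1 gets 3
P1 chooses R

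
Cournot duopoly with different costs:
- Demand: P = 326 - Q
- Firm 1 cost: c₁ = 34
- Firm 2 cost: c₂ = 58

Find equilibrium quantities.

q₁* = 105.33, q₂* = 81.33

Work:
Reaction: q₁ = (326 - 34 - q₂)/2
Reaction: q₂ = (326 - 58 - q₁)/2
Solve simultaneously:
q₁* = (326 - 2×34 + 58)/3 = 105.33
q₂* = (326 - 2×58 + 34)/3 = 81.33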